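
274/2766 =137/1383 = 0.10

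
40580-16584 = 23996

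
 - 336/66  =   - 6+10/11= - 5.09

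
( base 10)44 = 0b101100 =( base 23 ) 1l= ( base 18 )28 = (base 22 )20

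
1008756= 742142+266614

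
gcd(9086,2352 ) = 14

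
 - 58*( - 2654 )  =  153932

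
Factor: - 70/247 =  -  2^1*5^1*7^1*13^( - 1)*19^( - 1)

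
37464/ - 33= - 1136+8/11 =-  1135.27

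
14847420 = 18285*812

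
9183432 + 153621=9337053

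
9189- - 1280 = 10469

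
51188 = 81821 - 30633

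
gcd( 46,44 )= 2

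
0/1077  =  0 = 0.00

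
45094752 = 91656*492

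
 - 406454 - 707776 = - 1114230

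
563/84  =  563/84 = 6.70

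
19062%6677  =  5708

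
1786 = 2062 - 276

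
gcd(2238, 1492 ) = 746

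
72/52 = 18/13 = 1.38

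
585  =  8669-8084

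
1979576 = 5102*388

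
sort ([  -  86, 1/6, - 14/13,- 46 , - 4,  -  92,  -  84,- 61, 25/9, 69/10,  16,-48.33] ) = [  -  92, - 86, - 84, - 61, - 48.33, - 46, - 4,  -  14/13,1/6, 25/9, 69/10,16] 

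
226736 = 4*56684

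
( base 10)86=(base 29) 2S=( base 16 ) 56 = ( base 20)46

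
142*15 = 2130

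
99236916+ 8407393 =107644309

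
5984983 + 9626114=15611097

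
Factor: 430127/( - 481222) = -463/518=- 2^( - 1 )*7^(  -  1 )*37^(  -  1)*463^1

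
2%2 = 0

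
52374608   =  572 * 91564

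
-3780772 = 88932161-92712933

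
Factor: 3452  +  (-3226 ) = 2^1 * 113^1 = 226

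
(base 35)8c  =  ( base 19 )F7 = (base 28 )AC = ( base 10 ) 292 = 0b100100100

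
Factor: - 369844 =- 2^2*92461^1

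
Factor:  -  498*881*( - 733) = 321594954 = 2^1*3^1*83^1*733^1*881^1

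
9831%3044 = 699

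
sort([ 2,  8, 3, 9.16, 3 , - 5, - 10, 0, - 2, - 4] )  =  [ - 10,  -  5,-4, - 2, 0,2,3, 3,8, 9.16 ]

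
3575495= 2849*1255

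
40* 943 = 37720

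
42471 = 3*14157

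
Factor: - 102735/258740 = -27/68 =-  2^( - 2 ) * 3^3*17^( - 1)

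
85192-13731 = 71461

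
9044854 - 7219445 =1825409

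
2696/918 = 1348/459 = 2.94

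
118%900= 118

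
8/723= 8/723 = 0.01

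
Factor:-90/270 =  - 1/3   =  -  3^(- 1 ) 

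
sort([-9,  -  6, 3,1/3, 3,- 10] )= [ - 10, - 9,-6,1/3, 3,3]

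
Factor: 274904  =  2^3 * 7^1 * 4909^1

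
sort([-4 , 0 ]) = [ - 4,  0]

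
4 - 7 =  - 3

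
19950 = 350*57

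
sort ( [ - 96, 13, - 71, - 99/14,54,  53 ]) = [ -96, - 71, - 99/14, 13, 53, 54]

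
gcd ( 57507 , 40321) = 661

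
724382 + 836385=1560767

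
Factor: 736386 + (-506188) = 230198 = 2^1*115099^1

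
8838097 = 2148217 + 6689880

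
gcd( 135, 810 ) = 135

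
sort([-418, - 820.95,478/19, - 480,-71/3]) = [ - 820.95,- 480, - 418, - 71/3, 478/19] 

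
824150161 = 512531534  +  311618627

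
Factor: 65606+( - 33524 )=2^1*3^1*5347^1 = 32082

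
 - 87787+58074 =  - 29713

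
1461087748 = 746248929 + 714838819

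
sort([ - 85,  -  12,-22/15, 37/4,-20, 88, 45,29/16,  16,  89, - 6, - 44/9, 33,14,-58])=[ - 85, - 58, - 20,  -  12,- 6, - 44/9, - 22/15,29/16, 37/4,14,16,  33,45,88,89 ] 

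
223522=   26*8597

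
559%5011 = 559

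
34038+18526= 52564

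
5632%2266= 1100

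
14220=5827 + 8393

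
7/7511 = 1/1073 = 0.00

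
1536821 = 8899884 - 7363063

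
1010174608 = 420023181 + 590151427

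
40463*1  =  40463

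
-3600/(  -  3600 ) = 1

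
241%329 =241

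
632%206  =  14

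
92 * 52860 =4863120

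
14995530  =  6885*2178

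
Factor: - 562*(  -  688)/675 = 2^5*3^(  -  3)*5^(  -  2) * 43^1 * 281^1 = 386656/675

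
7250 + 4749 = 11999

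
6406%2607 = 1192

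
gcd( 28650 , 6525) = 75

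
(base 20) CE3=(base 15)178d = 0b1001111011011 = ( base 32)4ur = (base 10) 5083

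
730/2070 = 73/207 = 0.35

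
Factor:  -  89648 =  -2^4 * 13^1*431^1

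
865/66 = 865/66 = 13.11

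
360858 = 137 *2634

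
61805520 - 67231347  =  -5425827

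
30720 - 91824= - 61104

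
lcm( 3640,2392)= 83720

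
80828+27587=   108415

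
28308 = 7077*4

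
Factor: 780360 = 2^3*3^1*5^1*7^1*929^1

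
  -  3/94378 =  - 3/94378 = - 0.00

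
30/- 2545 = -1 + 503/509 = -0.01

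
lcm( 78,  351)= 702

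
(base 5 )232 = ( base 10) 67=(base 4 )1003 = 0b1000011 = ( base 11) 61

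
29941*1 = 29941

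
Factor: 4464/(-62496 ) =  - 2^( - 1 ) * 7^( - 1) = - 1/14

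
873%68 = 57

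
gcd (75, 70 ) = 5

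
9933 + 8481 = 18414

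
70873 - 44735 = 26138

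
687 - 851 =  -  164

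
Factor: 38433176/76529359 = 2^3 * 17^ ( -1)*19^ (  -  1)*31^( - 1 )*751^1 * 6397^1* 7643^( - 1 )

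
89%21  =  5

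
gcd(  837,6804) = 27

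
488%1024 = 488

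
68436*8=547488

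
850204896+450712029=1300916925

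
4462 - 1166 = 3296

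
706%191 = 133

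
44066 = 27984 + 16082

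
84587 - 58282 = 26305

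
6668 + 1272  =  7940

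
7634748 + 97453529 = 105088277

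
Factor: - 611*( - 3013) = 13^1 * 23^1* 47^1*131^1 = 1840943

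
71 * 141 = 10011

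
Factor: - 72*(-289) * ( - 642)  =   - 13358736 = - 2^4 * 3^3*17^2*107^1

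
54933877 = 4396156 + 50537721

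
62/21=2+20/21  =  2.95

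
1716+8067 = 9783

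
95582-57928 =37654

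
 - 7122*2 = - 14244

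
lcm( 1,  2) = 2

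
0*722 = 0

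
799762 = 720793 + 78969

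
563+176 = 739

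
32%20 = 12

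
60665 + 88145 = 148810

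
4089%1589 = 911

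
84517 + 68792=153309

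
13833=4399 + 9434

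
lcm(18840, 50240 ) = 150720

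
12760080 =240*53167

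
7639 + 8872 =16511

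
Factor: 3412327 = 3412327^1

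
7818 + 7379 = 15197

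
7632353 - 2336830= 5295523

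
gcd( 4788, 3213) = 63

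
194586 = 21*9266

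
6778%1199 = 783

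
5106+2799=7905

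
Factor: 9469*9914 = 93875666 = 2^1*17^1*557^1*4957^1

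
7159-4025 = 3134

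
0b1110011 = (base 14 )83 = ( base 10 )115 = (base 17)6D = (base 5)430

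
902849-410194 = 492655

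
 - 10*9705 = -97050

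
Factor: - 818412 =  -2^2*3^1*7^1*9743^1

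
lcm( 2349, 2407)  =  194967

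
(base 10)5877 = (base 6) 43113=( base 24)A4L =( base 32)5nl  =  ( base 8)13365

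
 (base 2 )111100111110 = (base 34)3cq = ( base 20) 9f2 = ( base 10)3902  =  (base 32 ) 3PU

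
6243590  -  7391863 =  - 1148273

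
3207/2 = 3207/2 = 1603.50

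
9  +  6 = 15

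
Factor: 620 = 2^2*5^1 * 31^1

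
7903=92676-84773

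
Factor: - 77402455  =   - 5^1*13^1 * 1190807^1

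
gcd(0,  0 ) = 0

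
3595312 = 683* 5264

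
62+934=996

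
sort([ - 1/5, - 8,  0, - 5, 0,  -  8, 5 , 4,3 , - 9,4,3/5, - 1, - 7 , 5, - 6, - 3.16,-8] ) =[  -  9, - 8, - 8, - 8,- 7, - 6, - 5, - 3.16, - 1, - 1/5,0 , 0, 3/5,  3,  4,  4,5,5 ] 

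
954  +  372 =1326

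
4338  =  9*482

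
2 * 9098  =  18196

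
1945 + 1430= 3375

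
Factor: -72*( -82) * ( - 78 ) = -2^5*3^3*13^1*41^1  =  - 460512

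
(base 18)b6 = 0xcc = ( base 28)78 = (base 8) 314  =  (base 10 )204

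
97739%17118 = 12149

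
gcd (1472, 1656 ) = 184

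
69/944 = 69/944 = 0.07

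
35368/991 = 35 + 683/991 = 35.69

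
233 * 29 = 6757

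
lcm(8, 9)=72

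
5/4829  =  5/4829 = 0.00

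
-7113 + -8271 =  -15384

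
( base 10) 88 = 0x58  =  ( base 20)48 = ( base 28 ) 34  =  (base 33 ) 2M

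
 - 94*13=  -1222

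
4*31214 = 124856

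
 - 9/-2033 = 9/2033 = 0.00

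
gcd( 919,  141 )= 1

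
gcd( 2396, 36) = 4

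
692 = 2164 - 1472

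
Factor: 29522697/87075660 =2^(-2)*5^(-1 )*7^(-1)*151^( - 1 ) *1373^( - 1) * 9840899^1  =  9840899/29025220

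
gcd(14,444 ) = 2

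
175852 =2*87926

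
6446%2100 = 146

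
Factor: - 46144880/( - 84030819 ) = 2^4*3^( -1 )*5^1*101^1*3137^(-1 )*5711^1*8929^(  -  1) 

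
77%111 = 77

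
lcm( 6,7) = 42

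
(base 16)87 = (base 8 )207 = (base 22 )63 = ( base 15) 90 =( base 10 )135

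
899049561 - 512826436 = 386223125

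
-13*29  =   - 377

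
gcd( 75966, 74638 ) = 2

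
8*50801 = 406408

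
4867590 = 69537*70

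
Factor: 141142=2^1*70571^1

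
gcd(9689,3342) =1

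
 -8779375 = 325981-9105356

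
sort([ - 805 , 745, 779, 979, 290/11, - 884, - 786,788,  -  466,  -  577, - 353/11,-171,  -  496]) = [  -  884 , - 805, - 786,-577, - 496, - 466 , -171 ,  -  353/11, 290/11,745, 779, 788, 979 ]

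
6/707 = 6/707 =0.01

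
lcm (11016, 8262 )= 33048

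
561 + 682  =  1243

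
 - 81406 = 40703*( - 2)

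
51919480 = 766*67780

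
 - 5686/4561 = -5686/4561 =- 1.25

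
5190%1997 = 1196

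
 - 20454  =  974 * ( - 21)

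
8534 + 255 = 8789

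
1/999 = 1/999 =0.00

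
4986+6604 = 11590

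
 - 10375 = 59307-69682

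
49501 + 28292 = 77793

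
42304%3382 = 1720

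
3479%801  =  275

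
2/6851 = 2/6851  =  0.00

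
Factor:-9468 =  - 2^2 * 3^2 * 263^1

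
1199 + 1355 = 2554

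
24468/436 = 56 + 13/109 = 56.12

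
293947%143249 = 7449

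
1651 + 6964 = 8615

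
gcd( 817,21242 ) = 817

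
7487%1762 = 439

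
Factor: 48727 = 7^1 * 6961^1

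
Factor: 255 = 3^1*5^1*17^1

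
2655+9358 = 12013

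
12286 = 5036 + 7250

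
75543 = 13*5811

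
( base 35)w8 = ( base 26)1HA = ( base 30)17i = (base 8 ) 2150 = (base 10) 1128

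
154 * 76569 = 11791626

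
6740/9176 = 1685/2294  =  0.73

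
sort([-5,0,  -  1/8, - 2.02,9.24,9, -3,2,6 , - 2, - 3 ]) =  [ - 5, - 3,  -  3,-2.02, - 2, - 1/8,  0,2, 6, 9,  9.24] 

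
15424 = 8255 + 7169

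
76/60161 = 76/60161 =0.00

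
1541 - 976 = 565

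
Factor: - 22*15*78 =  - 2^2 * 3^2*5^1*11^1*13^1= - 25740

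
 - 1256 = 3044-4300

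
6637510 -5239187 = 1398323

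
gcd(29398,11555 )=1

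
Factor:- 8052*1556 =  - 2^4*3^1*11^1*61^1* 389^1 = - 12528912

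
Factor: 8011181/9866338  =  2^ ( - 1)*433^(-1)*1381^1*5801^1*11393^( - 1)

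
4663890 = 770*6057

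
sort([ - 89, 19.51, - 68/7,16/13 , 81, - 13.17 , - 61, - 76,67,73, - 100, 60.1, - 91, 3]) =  [ - 100, - 91, - 89, - 76, - 61, - 13.17,-68/7,  16/13,3, 19.51,60.1,  67,73,81] 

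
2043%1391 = 652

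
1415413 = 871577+543836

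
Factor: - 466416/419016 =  - 2^1 *3^1 * 13^( - 1) * 17^(  -  1) * 41^1 = -246/221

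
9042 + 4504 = 13546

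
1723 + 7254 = 8977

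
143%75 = 68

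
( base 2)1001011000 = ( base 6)2440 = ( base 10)600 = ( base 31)jb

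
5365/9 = 5365/9= 596.11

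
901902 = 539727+362175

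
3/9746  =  3/9746 = 0.00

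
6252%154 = 92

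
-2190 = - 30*73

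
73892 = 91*812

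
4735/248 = 19+23/248 = 19.09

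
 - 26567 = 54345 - 80912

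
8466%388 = 318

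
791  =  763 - -28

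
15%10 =5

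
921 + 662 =1583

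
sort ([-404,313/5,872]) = [-404, 313/5,872]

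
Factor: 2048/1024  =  2^1 = 2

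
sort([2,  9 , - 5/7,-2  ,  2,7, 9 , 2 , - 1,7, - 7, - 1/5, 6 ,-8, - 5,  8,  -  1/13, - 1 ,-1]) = [ - 8, - 7, - 5, - 2, - 1, - 1 ,  -  1 ,  -  5/7, - 1/5, - 1/13, 2,2 , 2,6 , 7,7,8 , 9, 9 ]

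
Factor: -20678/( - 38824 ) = 49/92 = 2^( - 2)*7^2 *23^( - 1)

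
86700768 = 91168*951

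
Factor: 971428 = 2^2*23^1 * 10559^1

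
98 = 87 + 11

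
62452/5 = 62452/5=12490.40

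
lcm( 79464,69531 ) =556248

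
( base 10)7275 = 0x1C6B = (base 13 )3408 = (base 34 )69x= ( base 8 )16153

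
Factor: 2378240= 2^9*5^1*929^1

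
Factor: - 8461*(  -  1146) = 9696306  =  2^1*3^1*191^1*8461^1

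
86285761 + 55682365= 141968126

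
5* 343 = 1715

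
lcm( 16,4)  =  16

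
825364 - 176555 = 648809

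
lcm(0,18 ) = 0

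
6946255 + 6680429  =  13626684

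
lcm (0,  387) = 0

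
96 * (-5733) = -550368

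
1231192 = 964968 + 266224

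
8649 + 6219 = 14868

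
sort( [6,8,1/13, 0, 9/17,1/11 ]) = [ 0,1/13 , 1/11, 9/17, 6,8 ]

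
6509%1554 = 293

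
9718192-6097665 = 3620527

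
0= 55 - 55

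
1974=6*329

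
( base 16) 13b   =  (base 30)AF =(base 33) 9I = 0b100111011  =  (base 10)315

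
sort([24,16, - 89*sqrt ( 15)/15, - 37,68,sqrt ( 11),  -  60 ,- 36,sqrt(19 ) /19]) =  [-60, - 37, - 36,-89*sqrt(15 ) /15, sqrt(19 ) /19 , sqrt( 11 ), 16 , 24 , 68]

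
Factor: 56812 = 2^2*7^1*2029^1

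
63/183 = 21/61 = 0.34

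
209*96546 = 20178114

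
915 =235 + 680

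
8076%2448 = 732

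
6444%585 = 9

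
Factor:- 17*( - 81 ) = 1377 = 3^4* 17^1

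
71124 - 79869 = -8745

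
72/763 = 72/763 = 0.09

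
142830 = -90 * ( - 1587)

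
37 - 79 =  - 42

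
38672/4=9668 = 9668.00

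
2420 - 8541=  - 6121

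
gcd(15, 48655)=5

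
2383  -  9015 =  - 6632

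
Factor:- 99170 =-2^1 *5^1*47^1 * 211^1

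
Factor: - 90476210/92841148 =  - 2661065/2730622=- 2^ (-1 ) *5^1 * 11^1*48383^1*1365311^( - 1)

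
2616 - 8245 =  - 5629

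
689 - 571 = 118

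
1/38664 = 1/38664  =  0.00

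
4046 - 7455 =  - 3409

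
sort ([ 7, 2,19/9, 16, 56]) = [ 2,19/9,7, 16, 56]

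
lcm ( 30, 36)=180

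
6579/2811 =2+319/937 =2.34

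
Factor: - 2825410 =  - 2^1*5^1*7^1*181^1*223^1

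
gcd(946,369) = 1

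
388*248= 96224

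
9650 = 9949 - 299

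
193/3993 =193/3993 = 0.05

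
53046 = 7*7578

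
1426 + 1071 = 2497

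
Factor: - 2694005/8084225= - 538801/1616845 = - 5^( - 1 )*323369^( - 1 )*538801^1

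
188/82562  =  94/41281= 0.00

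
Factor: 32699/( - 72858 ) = - 2^ (-1 )*3^( - 1)*19^1*1721^1*12143^( - 1)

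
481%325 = 156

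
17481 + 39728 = 57209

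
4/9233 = 4/9233=0.00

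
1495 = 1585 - 90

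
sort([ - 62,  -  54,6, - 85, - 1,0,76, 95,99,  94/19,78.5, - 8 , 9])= [  -  85,  -  62,-54  , - 8,-1, 0,94/19, 6 , 9,76,78.5,95,99]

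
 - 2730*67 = - 182910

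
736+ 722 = 1458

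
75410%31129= 13152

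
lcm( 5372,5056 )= 85952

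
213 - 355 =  - 142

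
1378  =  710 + 668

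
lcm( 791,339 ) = 2373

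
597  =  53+544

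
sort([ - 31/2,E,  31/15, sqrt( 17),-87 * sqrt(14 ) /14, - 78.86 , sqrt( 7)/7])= [ - 78.86 , - 87*sqrt(14 ) /14,-31/2,  sqrt(7 )/7, 31/15, E,sqrt( 17) ]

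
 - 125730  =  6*( - 20955)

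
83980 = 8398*10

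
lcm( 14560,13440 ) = 174720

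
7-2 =5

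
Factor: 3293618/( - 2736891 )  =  -2^1*3^ (-2)*127^1*12967^1*304099^( - 1)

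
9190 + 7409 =16599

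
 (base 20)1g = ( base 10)36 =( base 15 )26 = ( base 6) 100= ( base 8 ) 44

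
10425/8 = 10425/8 = 1303.12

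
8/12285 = 8/12285 =0.00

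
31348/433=31348/433 = 72.40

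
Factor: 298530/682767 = 2^1 * 5^1*31^1*709^( - 1) = 310/709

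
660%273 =114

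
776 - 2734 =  - 1958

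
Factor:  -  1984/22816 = -2^1*23^ (- 1 )  =  - 2/23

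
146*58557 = 8549322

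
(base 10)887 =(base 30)TH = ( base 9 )1185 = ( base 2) 1101110111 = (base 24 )1cn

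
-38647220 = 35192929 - 73840149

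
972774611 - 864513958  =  108260653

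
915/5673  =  5/31 = 0.16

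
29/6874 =29/6874 = 0.00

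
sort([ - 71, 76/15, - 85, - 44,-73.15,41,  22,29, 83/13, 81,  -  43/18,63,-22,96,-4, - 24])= [-85,- 73.15, - 71, - 44, - 24, - 22, - 4, -43/18,76/15,83/13,22,29,41, 63,81,  96]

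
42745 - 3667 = 39078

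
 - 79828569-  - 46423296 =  - 33405273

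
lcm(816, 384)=6528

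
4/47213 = 4/47213 = 0.00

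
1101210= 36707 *30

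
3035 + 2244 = 5279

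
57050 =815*70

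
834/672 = 1 + 27/112= 1.24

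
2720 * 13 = 35360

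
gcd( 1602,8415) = 9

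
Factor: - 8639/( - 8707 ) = 53^1 * 163^1 *8707^( - 1)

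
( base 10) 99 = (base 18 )59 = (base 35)2t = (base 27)3i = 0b1100011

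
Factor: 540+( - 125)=415 = 5^1*83^1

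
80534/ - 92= - 876+29/46= - 875.37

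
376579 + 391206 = 767785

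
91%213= 91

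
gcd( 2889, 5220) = 9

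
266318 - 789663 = - 523345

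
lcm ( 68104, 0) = 0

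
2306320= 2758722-452402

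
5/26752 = 5/26752 = 0.00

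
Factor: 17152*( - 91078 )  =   - 2^9*13^1 * 31^1 *67^1*113^1 = - 1562169856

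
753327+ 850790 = 1604117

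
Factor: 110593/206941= 7^1*17^ ( - 1)*47^( - 1 ) * 61^1 =427/799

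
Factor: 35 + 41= 2^2*19^1 = 76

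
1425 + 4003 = 5428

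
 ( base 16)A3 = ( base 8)243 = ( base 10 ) 163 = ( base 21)7g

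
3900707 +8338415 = 12239122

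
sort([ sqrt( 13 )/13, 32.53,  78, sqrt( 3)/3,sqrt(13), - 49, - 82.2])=[ - 82.2, - 49,sqrt( 13) /13, sqrt( 3 )/3, sqrt(13),  32.53 , 78]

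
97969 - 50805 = 47164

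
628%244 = 140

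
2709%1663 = 1046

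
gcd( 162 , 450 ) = 18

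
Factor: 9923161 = 307^1*32323^1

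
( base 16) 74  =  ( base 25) 4G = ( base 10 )116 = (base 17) 6E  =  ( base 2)1110100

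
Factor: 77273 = 7^2*19^1*83^1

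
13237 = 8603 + 4634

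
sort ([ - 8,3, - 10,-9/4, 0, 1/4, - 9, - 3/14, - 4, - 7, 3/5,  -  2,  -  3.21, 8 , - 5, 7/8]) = [-10,-9, - 8, - 7, - 5,-4, - 3.21, - 9/4, - 2 ,  -  3/14, 0,1/4, 3/5, 7/8, 3, 8]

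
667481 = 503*1327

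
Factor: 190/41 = 2^1*5^1*19^1*41^( - 1 ) 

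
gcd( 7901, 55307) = 7901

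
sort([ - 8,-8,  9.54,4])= [ - 8, - 8 , 4,9.54 ] 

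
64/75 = 64/75=0.85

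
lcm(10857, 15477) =727419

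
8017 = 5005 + 3012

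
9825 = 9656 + 169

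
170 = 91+79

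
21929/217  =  21929/217 = 101.06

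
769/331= 769/331  =  2.32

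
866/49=866/49 = 17.67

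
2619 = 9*291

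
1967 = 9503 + -7536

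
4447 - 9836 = -5389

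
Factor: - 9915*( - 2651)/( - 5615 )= - 3^1 * 11^1 * 241^1*661^1*1123^( - 1 )  =  - 5256933/1123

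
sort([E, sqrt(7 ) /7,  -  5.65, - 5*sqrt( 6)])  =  [-5*sqrt ( 6 ),-5.65,sqrt( 7)/7,  E ]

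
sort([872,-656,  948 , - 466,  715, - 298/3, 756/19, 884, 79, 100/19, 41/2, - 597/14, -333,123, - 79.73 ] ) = [ - 656, - 466,-333, - 298/3, - 79.73, - 597/14,  100/19,41/2 , 756/19,79, 123, 715, 872,884 , 948]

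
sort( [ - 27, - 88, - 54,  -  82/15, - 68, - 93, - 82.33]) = [ - 93,  -  88,-82.33, - 68,-54, - 27, - 82/15 ] 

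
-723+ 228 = -495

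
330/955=66/191 =0.35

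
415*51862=21522730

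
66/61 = 1 + 5/61 = 1.08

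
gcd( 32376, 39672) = 456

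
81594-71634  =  9960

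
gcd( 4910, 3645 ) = 5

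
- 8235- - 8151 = -84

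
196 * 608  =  119168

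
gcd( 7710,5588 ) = 2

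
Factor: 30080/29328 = 40/39 = 2^3* 3^ ( - 1)*5^1*13^( -1 )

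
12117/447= 4039/149 =27.11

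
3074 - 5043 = -1969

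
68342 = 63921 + 4421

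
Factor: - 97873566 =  - 2^1*3^1*7^1 * 59^1*127^1*311^1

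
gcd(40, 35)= 5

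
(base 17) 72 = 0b1111001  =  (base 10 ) 121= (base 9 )144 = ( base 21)5G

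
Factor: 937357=43^1*21799^1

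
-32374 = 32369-64743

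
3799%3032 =767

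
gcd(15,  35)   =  5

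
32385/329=32385/329 = 98.43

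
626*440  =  275440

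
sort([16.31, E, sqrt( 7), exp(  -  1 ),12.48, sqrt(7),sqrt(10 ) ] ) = [ exp(  -  1),sqrt( 7), sqrt( 7 ), E, sqrt(10), 12.48  ,  16.31 ] 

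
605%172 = 89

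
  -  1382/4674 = -691/2337 = -0.30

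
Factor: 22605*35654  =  2^1*3^1*5^1 * 11^1*137^1*17827^1 = 805958670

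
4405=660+3745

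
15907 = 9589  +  6318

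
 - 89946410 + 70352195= - 19594215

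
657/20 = 32 + 17/20 = 32.85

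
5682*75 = 426150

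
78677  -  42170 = 36507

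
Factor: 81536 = 2^7 * 7^2*13^1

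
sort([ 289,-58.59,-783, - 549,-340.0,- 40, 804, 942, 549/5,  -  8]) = [ - 783  ,-549,-340.0, - 58.59, - 40, - 8,549/5,289,804,942] 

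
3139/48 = 65 + 19/48 =65.40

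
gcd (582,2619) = 291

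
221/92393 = 221/92393= 0.00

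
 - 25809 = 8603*(- 3) 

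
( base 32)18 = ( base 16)28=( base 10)40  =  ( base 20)20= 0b101000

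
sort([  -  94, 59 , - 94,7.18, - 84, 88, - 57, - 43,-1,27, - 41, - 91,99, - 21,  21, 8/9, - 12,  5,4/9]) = [ - 94,- 94, - 91, - 84,-57, -43 , - 41,-21,-12, - 1, 4/9,8/9 , 5,7.18, 21,27,59, 88, 99 ]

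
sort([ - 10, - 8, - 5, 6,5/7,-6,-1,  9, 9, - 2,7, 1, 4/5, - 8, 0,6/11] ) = [ - 10,- 8, - 8,  -  6, - 5 ,-2,  -  1,0, 6/11,  5/7, 4/5 , 1, 6, 7,9, 9]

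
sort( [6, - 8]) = [-8,6 ]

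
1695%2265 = 1695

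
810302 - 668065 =142237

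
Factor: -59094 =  - 2^1*3^2*7^2*67^1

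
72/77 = 72/77 = 0.94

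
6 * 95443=572658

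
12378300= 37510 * 330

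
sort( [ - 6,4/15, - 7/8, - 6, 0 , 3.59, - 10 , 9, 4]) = [ - 10, - 6, - 6, - 7/8, 0, 4/15,3.59,4, 9]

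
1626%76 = 30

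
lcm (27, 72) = 216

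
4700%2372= 2328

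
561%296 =265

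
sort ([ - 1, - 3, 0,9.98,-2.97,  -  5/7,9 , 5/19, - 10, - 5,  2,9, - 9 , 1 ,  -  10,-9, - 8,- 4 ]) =[  -  10,-10, - 9,-9,- 8, - 5,  -  4,-3,-2.97, - 1,-5/7 , 0,5/19, 1,2,9, 9,9.98]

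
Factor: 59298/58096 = 29649/29048= 2^( - 3)*3^1*3631^( - 1)*9883^1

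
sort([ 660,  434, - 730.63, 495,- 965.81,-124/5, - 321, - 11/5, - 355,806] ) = [-965.81, - 730.63, - 355, - 321, - 124/5,  -  11/5,434, 495, 660,806] 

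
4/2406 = 2/1203 = 0.00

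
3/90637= 3/90637 = 0.00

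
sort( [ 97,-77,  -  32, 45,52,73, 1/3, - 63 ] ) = [ - 77, - 63, - 32,  1/3,45, 52,73,97]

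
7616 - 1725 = 5891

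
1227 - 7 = 1220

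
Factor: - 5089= - 7^1 * 727^1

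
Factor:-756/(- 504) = 2^( - 1 )*3^1 = 3/2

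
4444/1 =4444 = 4444.00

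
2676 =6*446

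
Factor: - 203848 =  - 2^3*83^1*307^1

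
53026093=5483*9671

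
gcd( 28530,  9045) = 45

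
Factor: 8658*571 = 4943718 = 2^1*3^2* 13^1*37^1*571^1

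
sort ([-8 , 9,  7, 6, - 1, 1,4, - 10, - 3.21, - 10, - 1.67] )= [ - 10, - 10, - 8, - 3.21, - 1.67, - 1,1,4, 6,7,9 ]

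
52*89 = 4628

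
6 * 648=3888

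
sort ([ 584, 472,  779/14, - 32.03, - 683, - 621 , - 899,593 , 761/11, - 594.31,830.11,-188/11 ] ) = [-899, - 683, - 621, - 594.31, - 32.03, -188/11,779/14, 761/11, 472, 584, 593,830.11 ]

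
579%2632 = 579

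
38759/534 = 72 + 311/534  =  72.58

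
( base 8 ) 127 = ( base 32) 2n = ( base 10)87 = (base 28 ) 33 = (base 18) 4F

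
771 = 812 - 41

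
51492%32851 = 18641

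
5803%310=223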